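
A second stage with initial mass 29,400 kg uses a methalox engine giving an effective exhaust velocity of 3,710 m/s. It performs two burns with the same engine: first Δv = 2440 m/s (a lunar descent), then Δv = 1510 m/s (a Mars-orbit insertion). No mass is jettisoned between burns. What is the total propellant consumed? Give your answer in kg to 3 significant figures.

total propellant consumed ≈ 19300 kg

After the first burn: m = 29400 × exp(−2440/3710.0) = 29400 × 0.51805 = 15,230.7 kg.
After the second burn: m = 15,230.7 × exp(−1510/3710.0) = 15,230.7 × 0.66564 = 10,138.2 kg.
Total propellant = m₀ − m_final = 29400 − 10,138.2 = 19,261.8 kg.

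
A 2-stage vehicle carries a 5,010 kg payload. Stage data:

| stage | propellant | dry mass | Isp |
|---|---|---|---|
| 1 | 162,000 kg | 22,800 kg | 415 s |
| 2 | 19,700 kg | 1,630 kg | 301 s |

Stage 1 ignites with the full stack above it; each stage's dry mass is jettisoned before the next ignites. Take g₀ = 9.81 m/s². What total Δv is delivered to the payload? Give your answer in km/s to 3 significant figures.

Ignition mass of stage 1 = 162,000+22,800 + 19,700+1,630 + 5,010 = 211,140 kg.
Stage 1: m₀ = 211,140 kg, m_f = 211,140 − 162,000 = 49,140 kg; Δv = 415×9.81×ln(4.297) = 4071.2×1.4578 ≈ 5935 m/s.
Stage 2: m₀ = 26,340 kg, m_f = 26,340 − 19,700 = 6,640 kg; Δv = 301×9.81×ln(3.967) = 2952.8×1.3780 ≈ 4069 m/s.
Total Δv = 5935 + 4069 = 10004 m/s.

Δv ≈ 10.0 km/s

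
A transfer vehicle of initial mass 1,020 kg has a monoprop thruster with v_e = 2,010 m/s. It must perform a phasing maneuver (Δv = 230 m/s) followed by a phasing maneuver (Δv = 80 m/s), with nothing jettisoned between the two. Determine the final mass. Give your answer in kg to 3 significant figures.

final mass ≈ 874 kg

After the first burn: m = 1020 × exp(−230/2010.0) = 1020 × 0.89188 = 909.718 kg.
After the second burn: m = 909.718 × exp(−80/2010.0) = 909.718 × 0.96098 = 874.221 kg.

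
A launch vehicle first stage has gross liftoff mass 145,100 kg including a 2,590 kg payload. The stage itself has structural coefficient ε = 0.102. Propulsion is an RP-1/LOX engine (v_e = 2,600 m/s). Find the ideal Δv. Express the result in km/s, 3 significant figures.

Stage wet mass = m₀ − payload = 145,100 − 2,590 = 142,510 kg.
Stage dry mass = ε × stage wet mass = 0.102 × 142,510 = 14,536 kg.
Burnout mass m_f = stage dry + payload = 14,536 + 2,590 = 17,126 kg.
Δv = v_e · ln(145,100/17,126) = 2600.0 × ln(8.472) = 2600.0 × 2.1368 ≈ 5556 m/s.

Δv ≈ 5.56 km/s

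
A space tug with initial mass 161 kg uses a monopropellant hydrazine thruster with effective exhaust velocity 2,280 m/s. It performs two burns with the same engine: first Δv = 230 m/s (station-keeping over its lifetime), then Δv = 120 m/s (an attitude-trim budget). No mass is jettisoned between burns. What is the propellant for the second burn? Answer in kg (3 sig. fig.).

propellant for the second burn ≈ 7.46 kg

After the first burn: m = 161 × exp(−230/2280.0) = 161 × 0.90404 = 145.55 kg.
After the second burn: m = 145.55 × exp(−120/2280.0) = 145.55 × 0.94873 = 138.088 kg.
Second-burn propellant = 145.55 − 138.088 = 7.462 kg.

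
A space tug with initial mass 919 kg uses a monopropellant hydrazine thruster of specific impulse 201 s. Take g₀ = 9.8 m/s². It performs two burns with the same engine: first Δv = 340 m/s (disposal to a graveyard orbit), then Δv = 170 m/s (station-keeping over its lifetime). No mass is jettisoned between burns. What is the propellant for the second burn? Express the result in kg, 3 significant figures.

v_e = Isp · g₀ = 201 × 9.8 = 1969.8 m/s.
After the first burn: m = 919 × exp(−340/1969.8) = 919 × 0.84147 = 773.311 kg.
After the second burn: m = 773.311 × exp(−170/1969.8) = 773.311 × 0.91732 = 709.374 kg.
Second-burn propellant = 773.311 − 709.374 = 63.937 kg.

propellant for the second burn ≈ 63.9 kg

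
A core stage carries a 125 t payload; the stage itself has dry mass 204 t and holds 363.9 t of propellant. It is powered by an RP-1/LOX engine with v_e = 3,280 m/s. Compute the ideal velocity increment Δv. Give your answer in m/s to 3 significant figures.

m₀ = payload + dry + propellant = 125 + 204 + 363.9 = 692.9 t.
m_f = payload + dry = 125 + 204 = 329 t.
Δv = v_e · ln(m₀/m_f) = 3280.0 × ln(2.106) = 3280.0 × 0.7448 ≈ 2443.0 m/s.

Δv ≈ 2440 m/s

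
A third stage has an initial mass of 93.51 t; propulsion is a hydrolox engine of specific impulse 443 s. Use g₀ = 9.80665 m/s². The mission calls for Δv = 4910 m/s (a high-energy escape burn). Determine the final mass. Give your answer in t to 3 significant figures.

v_e = Isp · g₀ = 443 × 9.80665 = 4344.3 m/s.
From the ideal rocket equation, m₀/m_f = exp(Δv / v_e) = exp(4910 / 4344.3) = exp(1.1302) = 3.0963.
m_f = m₀ / 3.0963 = 93.51 / 3.0963 = 30.2006 t.

final mass ≈ 30.2 t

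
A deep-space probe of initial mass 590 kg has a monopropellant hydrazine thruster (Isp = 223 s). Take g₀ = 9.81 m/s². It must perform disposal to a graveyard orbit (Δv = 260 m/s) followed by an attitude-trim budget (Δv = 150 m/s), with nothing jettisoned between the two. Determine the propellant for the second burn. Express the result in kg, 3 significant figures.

v_e = Isp · g₀ = 223 × 9.81 = 2187.6 m/s.
After the first burn: m = 590 × exp(−260/2187.6) = 590 × 0.88794 = 523.885 kg.
After the second burn: m = 523.885 × exp(−150/2187.6) = 523.885 × 0.93373 = 489.167 kg.
Second-burn propellant = 523.885 − 489.167 = 34.718 kg.

propellant for the second burn ≈ 34.7 kg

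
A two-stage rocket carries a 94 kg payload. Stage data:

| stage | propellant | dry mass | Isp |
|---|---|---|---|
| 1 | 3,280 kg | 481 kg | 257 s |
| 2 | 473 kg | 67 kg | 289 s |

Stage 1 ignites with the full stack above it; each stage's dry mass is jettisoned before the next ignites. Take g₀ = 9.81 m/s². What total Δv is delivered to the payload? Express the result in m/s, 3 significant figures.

Ignition mass of stage 1 = 3,280+481 + 473+67 + 94 = 4,395 kg.
Stage 1: m₀ = 4,395 kg, m_f = 4,395 − 3,280 = 1,115 kg; Δv = 257×9.81×ln(3.942) = 2521.2×1.3716 ≈ 3458 m/s.
Stage 2: m₀ = 634 kg, m_f = 634 − 473 = 161 kg; Δv = 289×9.81×ln(3.938) = 2835.1×1.3706 ≈ 3886 m/s.
Total Δv = 3458 + 3886 = 7344 m/s.

Δv ≈ 7340 m/s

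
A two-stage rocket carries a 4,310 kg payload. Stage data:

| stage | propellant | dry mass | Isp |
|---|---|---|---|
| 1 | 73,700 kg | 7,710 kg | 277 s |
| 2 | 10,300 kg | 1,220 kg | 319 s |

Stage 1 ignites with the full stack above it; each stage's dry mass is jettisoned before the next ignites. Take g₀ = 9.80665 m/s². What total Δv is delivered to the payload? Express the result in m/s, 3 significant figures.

Δv ≈ 7140 m/s

Ignition mass of stage 1 = 73,700+7,710 + 10,300+1,220 + 4,310 = 97,240 kg.
Stage 1: m₀ = 97,240 kg, m_f = 97,240 − 73,700 = 23,540 kg; Δv = 277×9.80665×ln(4.131) = 2716.4×1.4185 ≈ 3853 m/s.
Stage 2: m₀ = 15,830 kg, m_f = 15,830 − 10,300 = 5,530 kg; Δv = 319×9.80665×ln(2.863) = 3128.3×1.0517 ≈ 3290 m/s.
Total Δv = 3853 + 3290 = 7143 m/s.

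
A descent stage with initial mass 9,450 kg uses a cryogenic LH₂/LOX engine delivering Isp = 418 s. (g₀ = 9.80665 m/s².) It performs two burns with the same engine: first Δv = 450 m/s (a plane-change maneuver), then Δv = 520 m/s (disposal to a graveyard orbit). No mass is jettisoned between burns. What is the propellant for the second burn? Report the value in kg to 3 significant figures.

v_e = Isp · g₀ = 418 × 9.80665 = 4099.2 m/s.
After the first burn: m = 9450 × exp(−450/4099.2) = 9450 × 0.89603 = 8,467.48 kg.
After the second burn: m = 8,467.48 × exp(−520/4099.2) = 8,467.48 × 0.88086 = 7,458.66 kg.
Second-burn propellant = 8,467.48 − 7,458.66 = 1,008.82 kg.

propellant for the second burn ≈ 1010 kg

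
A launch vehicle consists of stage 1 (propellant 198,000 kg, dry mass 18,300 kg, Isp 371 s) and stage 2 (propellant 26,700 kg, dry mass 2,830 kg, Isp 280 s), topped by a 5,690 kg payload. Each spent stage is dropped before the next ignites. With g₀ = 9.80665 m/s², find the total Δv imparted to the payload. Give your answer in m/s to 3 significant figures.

Δv ≈ 9530 m/s

Ignition mass of stage 1 = 198,000+18,300 + 26,700+2,830 + 5,690 = 251,520 kg.
Stage 1: m₀ = 251,520 kg, m_f = 251,520 − 198,000 = 53,520 kg; Δv = 371×9.80665×ln(4.7) = 3638.3×1.5475 ≈ 5630 m/s.
Stage 2: m₀ = 35,220 kg, m_f = 35,220 − 26,700 = 8,520 kg; Δv = 280×9.80665×ln(4.134) = 2745.9×1.4192 ≈ 3897 m/s.
Total Δv = 5630 + 3897 = 9527 m/s.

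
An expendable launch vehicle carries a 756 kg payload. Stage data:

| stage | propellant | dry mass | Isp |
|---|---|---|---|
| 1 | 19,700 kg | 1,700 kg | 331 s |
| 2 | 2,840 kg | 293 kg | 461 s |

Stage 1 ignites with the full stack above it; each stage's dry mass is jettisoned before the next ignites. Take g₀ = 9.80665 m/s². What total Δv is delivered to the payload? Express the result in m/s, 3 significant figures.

Ignition mass of stage 1 = 19,700+1,700 + 2,840+293 + 756 = 25,289 kg.
Stage 1: m₀ = 25,289 kg, m_f = 25,289 − 19,700 = 5,589 kg; Δv = 331×9.80665×ln(4.525) = 3246.0×1.5096 ≈ 4900 m/s.
Stage 2: m₀ = 3,889 kg, m_f = 3,889 − 2,840 = 1,049 kg; Δv = 461×9.80665×ln(3.707) = 4520.9×1.3103 ≈ 5924 m/s.
Total Δv = 4900 + 5924 = 10824 m/s.

Δv ≈ 10800 m/s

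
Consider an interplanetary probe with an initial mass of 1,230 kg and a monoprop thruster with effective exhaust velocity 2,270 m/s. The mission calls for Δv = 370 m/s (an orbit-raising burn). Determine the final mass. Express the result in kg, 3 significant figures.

final mass ≈ 1050 kg

From the ideal rocket equation, m₀/m_f = exp(Δv / v_e) = exp(370 / 2270.0) = exp(0.1630) = 1.1770.
m_f = m₀ / 1.1770 = 1,230 / 1.1770 = 1,045.03 kg.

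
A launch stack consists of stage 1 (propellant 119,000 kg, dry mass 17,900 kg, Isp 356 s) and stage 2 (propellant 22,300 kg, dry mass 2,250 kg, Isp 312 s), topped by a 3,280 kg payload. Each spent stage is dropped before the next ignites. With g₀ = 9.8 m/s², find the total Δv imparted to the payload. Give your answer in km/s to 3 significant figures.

Ignition mass of stage 1 = 119,000+17,900 + 22,300+2,250 + 3,280 = 164,730 kg.
Stage 1: m₀ = 164,730 kg, m_f = 164,730 − 119,000 = 45,730 kg; Δv = 356×9.8×ln(3.602) = 3488.8×1.2816 ≈ 4471 m/s.
Stage 2: m₀ = 27,830 kg, m_f = 27,830 − 22,300 = 5,530 kg; Δv = 312×9.8×ln(5.033) = 3057.6×1.6159 ≈ 4941 m/s.
Total Δv = 4471 + 4941 = 9412 m/s.

Δv ≈ 9.41 km/s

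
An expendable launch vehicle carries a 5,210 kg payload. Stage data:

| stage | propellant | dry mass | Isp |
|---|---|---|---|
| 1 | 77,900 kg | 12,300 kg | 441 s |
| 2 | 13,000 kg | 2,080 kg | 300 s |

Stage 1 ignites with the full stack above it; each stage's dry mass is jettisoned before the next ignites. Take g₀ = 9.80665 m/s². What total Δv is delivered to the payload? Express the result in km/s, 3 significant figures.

Δv ≈ 8.29 km/s

Ignition mass of stage 1 = 77,900+12,300 + 13,000+2,080 + 5,210 = 110,490 kg.
Stage 1: m₀ = 110,490 kg, m_f = 110,490 − 77,900 = 32,590 kg; Δv = 441×9.80665×ln(3.39) = 4324.7×1.2209 ≈ 5280 m/s.
Stage 2: m₀ = 20,290 kg, m_f = 20,290 − 13,000 = 7,290 kg; Δv = 300×9.80665×ln(2.783) = 2942.0×1.0236 ≈ 3011 m/s.
Total Δv = 5280 + 3011 = 8291 m/s.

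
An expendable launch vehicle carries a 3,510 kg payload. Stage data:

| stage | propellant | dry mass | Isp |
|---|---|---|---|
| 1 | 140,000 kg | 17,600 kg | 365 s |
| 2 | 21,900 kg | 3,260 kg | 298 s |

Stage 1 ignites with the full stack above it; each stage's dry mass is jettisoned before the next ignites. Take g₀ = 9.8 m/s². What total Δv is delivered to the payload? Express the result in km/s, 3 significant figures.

Δv ≈ 9.20 km/s

Ignition mass of stage 1 = 140,000+17,600 + 21,900+3,260 + 3,510 = 186,270 kg.
Stage 1: m₀ = 186,270 kg, m_f = 186,270 − 140,000 = 46,270 kg; Δv = 365×9.8×ln(4.026) = 3577.0×1.3927 ≈ 4982 m/s.
Stage 2: m₀ = 28,670 kg, m_f = 28,670 − 21,900 = 6,770 kg; Δv = 298×9.8×ln(4.235) = 2920.4×1.4434 ≈ 4215 m/s.
Total Δv = 4982 + 4215 = 9197 m/s.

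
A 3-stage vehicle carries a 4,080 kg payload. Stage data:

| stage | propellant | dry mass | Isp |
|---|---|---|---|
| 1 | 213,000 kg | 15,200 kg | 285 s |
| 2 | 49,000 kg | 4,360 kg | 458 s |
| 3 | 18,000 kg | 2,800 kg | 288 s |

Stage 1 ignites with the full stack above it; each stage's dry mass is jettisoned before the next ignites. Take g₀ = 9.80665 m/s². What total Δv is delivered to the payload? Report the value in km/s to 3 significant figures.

Ignition mass of stage 1 = 213,000+15,200 + 49,000+4,360 + 18,000+2,800 + 4,080 = 306,440 kg.
Stage 1: m₀ = 306,440 kg, m_f = 306,440 − 213,000 = 93,440 kg; Δv = 285×9.80665×ln(3.28) = 2794.9×1.1877 ≈ 3320 m/s.
Stage 2: m₀ = 78,240 kg, m_f = 78,240 − 49,000 = 29,240 kg; Δv = 458×9.80665×ln(2.676) = 4491.4×0.9842 ≈ 4421 m/s.
Stage 3: m₀ = 24,880 kg, m_f = 24,880 − 18,000 = 6,880 kg; Δv = 288×9.80665×ln(3.616) = 2824.3×1.2854 ≈ 3631 m/s.
Total Δv = 3320 + 4421 + 3631 = 11372 m/s.

Δv ≈ 11.4 km/s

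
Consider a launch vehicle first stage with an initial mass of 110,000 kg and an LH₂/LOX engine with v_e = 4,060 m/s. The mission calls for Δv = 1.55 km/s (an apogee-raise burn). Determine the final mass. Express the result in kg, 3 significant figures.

final mass ≈ 75100 kg

By the Tsiolkovsky rocket equation, m₀/m_f = exp(Δv / v_e) = exp(1550 / 4060.0) = exp(0.3818) = 1.4649.
m_f = m₀ / 1.4649 = 110,000 / 1.4649 = 75,090.4 kg.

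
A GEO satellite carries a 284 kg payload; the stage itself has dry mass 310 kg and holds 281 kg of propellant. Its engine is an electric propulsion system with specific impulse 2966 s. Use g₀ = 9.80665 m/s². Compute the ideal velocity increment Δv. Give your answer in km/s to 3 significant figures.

Δv ≈ 11.3 km/s

v_e = Isp · g₀ = 2966 × 9.80665 = 29086.5 m/s.
m₀ = payload + dry + propellant = 284 + 310 + 281 = 875 kg.
m_f = payload + dry = 284 + 310 = 594 kg.
Using Δv = v_e ln(m₀/m_f): Δv = v_e · ln(m₀/m_f) = 29086.5 × ln(1.473) = 29086.5 × 0.3873 ≈ 11266.5 m/s.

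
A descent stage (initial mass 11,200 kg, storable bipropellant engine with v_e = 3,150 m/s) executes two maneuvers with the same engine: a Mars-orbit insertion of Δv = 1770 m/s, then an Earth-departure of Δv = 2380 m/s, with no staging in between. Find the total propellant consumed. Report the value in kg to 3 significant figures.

total propellant consumed ≈ 8200 kg

After the first burn: m = 11200 × exp(−1770/3150.0) = 11200 × 0.57012 = 6,385.34 kg.
After the second burn: m = 6,385.34 × exp(−2380/3150.0) = 6,385.34 × 0.46975 = 2,999.51 kg.
Total propellant = m₀ − m_final = 11200 − 2,999.51 = 8,200.49 kg.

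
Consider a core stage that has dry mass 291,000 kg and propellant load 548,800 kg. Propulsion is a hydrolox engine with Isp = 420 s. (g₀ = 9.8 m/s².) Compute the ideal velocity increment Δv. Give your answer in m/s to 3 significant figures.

Δv ≈ 4360 m/s

v_e = Isp · g₀ = 420 × 9.8 = 4116.0 m/s.
m₀ = m_dry + m_prop = 291,000 + 548,800 = 839,800 kg.
From the ideal rocket equation, Δv = v_e · ln(m₀/m_f) = 4116.0 × ln(2.886) = 4116.0 × 1.0598 ≈ 4362.3 m/s.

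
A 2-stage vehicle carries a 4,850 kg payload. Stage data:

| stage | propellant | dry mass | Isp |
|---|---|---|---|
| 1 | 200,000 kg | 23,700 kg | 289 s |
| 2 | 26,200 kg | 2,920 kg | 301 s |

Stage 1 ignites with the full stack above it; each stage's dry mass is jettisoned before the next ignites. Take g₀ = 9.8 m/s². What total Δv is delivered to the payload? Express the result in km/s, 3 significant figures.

Ignition mass of stage 1 = 200,000+23,700 + 26,200+2,920 + 4,850 = 257,670 kg.
Stage 1: m₀ = 257,670 kg, m_f = 257,670 − 200,000 = 57,670 kg; Δv = 289×9.8×ln(4.468) = 2832.2×1.4969 ≈ 4240 m/s.
Stage 2: m₀ = 33,970 kg, m_f = 33,970 − 26,200 = 7,770 kg; Δv = 301×9.8×ln(4.372) = 2949.8×1.4752 ≈ 4352 m/s.
Total Δv = 4240 + 4352 = 8592 m/s.

Δv ≈ 8.59 km/s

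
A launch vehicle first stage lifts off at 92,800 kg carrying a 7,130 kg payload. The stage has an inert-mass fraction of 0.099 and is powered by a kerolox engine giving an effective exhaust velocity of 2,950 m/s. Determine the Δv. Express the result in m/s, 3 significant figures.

Stage wet mass = m₀ − payload = 92,800 − 7,130 = 85,670 kg.
Stage dry mass = ε × stage wet mass = 0.099 × 85,670 = 8,481.33 kg.
Burnout mass m_f = stage dry + payload = 8,481.33 + 7,130 = 15,611.33 kg.
From the ideal rocket equation, Δv = v_e · ln(92,800/15,611.33) = 2950.0 × ln(5.944) = 2950.0 × 1.7824 ≈ 5258 m/s.

Δv ≈ 5260 m/s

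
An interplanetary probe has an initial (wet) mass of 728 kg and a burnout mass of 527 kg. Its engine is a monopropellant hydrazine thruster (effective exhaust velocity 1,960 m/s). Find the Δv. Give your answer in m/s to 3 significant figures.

Δv ≈ 633 m/s

Δv = v_e · ln(m₀/m_f) = 1960.0 × ln(1.381) = 1960.0 × 0.3231 ≈ 633.3 m/s.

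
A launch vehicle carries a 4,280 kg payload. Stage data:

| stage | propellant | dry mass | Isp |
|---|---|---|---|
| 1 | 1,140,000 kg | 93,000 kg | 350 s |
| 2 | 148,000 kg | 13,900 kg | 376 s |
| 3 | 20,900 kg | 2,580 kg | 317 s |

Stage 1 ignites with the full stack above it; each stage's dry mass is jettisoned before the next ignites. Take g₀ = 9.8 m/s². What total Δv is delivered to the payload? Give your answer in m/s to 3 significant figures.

Δv ≈ 15500 m/s

Ignition mass of stage 1 = 1,140,000+93,000 + 148,000+13,900 + 20,900+2,580 + 4,280 = 1,422,660 kg.
Stage 1: m₀ = 1,422,660 kg, m_f = 1,422,660 − 1,140,000 = 282,660 kg; Δv = 350×9.8×ln(5.033) = 3430.0×1.6160 ≈ 5543 m/s.
Stage 2: m₀ = 189,660 kg, m_f = 189,660 − 148,000 = 41,660 kg; Δv = 376×9.8×ln(4.553) = 3684.8×1.5157 ≈ 5585 m/s.
Stage 3: m₀ = 27,760 kg, m_f = 27,760 − 20,900 = 6,860 kg; Δv = 317×9.8×ln(4.047) = 3106.6×1.3979 ≈ 4343 m/s.
Total Δv = 5543 + 5585 + 4343 = 15471 m/s.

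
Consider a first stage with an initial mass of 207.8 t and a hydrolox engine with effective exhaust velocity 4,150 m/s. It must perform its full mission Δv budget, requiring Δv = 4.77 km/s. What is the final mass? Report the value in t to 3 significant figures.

final mass ≈ 65.8 t

From the ideal rocket equation, m₀/m_f = exp(Δv / v_e) = exp(4770 / 4150.0) = exp(1.1494) = 3.1563.
m_f = m₀ / 3.1563 = 207.8 / 3.1563 = 65.8366 t.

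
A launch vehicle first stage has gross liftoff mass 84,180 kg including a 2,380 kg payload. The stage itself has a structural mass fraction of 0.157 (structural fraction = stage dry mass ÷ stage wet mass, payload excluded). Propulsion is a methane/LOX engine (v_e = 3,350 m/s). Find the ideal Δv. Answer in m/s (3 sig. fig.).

Δv ≈ 5730 m/s

Stage wet mass = m₀ − payload = 84,180 − 2,380 = 81,800 kg.
Stage dry mass = ε × stage wet mass = 0.157 × 81,800 = 12,842.6 kg.
Burnout mass m_f = stage dry + payload = 12,842.6 + 2,380 = 15,222.6 kg.
Δv = v_e · ln(84,180/15,222.6) = 3350.0 × ln(5.53) = 3350.0 × 1.7102 ≈ 5729 m/s.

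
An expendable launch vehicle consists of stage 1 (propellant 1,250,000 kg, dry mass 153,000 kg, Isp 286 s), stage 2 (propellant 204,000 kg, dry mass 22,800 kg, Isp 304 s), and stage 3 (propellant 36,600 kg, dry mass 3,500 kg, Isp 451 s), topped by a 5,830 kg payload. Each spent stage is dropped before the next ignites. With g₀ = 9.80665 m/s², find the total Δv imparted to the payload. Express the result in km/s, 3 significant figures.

Δv ≈ 15.0 km/s

Ignition mass of stage 1 = 1,250,000+153,000 + 204,000+22,800 + 36,600+3,500 + 5,830 = 1,675,730 kg.
Stage 1: m₀ = 1,675,730 kg, m_f = 1,675,730 − 1,250,000 = 425,730 kg; Δv = 286×9.80665×ln(3.936) = 2804.7×1.3702 ≈ 3843 m/s.
Stage 2: m₀ = 272,730 kg, m_f = 272,730 − 204,000 = 68,730 kg; Δv = 304×9.80665×ln(3.968) = 2981.2×1.3783 ≈ 4109 m/s.
Stage 3: m₀ = 45,930 kg, m_f = 45,930 − 36,600 = 9,330 kg; Δv = 451×9.80665×ln(4.923) = 4422.8×1.5939 ≈ 7049 m/s.
Total Δv = 3843 + 4109 + 7049 = 15001 m/s.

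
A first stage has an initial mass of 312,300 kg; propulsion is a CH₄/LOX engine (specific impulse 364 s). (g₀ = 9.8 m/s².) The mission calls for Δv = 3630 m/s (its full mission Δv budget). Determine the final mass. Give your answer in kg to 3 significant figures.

v_e = Isp · g₀ = 364 × 9.8 = 3567.2 m/s.
m₀/m_f = exp(Δv / v_e) = exp(3630 / 3567.2) = exp(1.0176) = 2.7666.
m_f = m₀ / 2.7666 = 312,300 / 2.7666 = 112,882 kg.

final mass ≈ 113000 kg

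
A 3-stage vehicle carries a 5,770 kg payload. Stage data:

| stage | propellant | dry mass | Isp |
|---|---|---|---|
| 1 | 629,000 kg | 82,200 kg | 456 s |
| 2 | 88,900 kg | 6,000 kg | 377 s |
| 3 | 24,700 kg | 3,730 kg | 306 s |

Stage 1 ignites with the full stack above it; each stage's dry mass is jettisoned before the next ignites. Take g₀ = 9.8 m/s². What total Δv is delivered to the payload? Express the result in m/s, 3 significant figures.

Δv ≈ 14300 m/s

Ignition mass of stage 1 = 629,000+82,200 + 88,900+6,000 + 24,700+3,730 + 5,770 = 840,300 kg.
Stage 1: m₀ = 840,300 kg, m_f = 840,300 − 629,000 = 211,300 kg; Δv = 456×9.8×ln(3.977) = 4468.8×1.3805 ≈ 6169 m/s.
Stage 2: m₀ = 129,100 kg, m_f = 129,100 − 88,900 = 40,200 kg; Δv = 377×9.8×ln(3.211) = 3694.6×1.1667 ≈ 4311 m/s.
Stage 3: m₀ = 34,200 kg, m_f = 34,200 − 24,700 = 9,500 kg; Δv = 306×9.8×ln(3.6) = 2998.8×1.2809 ≈ 3841 m/s.
Total Δv = 6169 + 4311 + 3841 = 14321 m/s.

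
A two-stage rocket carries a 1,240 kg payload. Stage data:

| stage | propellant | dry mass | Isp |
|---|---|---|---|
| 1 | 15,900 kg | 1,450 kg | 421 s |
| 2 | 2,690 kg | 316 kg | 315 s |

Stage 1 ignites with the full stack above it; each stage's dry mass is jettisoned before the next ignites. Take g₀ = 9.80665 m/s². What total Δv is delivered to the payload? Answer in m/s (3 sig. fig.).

Δv ≈ 8600 m/s

Ignition mass of stage 1 = 15,900+1,450 + 2,690+316 + 1,240 = 21,596 kg.
Stage 1: m₀ = 21,596 kg, m_f = 21,596 − 15,900 = 5,696 kg; Δv = 421×9.80665×ln(3.791) = 4128.6×1.3327 ≈ 5502 m/s.
Stage 2: m₀ = 4,246 kg, m_f = 4,246 − 2,690 = 1,556 kg; Δv = 315×9.80665×ln(2.729) = 3089.1×1.0039 ≈ 3101 m/s.
Total Δv = 5502 + 3101 = 8603 m/s.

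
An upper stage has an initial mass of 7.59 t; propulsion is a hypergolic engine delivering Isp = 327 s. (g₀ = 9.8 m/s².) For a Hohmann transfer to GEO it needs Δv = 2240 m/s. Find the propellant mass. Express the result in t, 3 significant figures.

propellant mass ≈ 3.82 t

v_e = Isp · g₀ = 327 × 9.8 = 3204.6 m/s.
m₀/m_f = exp(Δv / v_e) = exp(2240 / 3204.6) = exp(0.6990) = 2.0117.
m_f = 7.59 / 2.0117 = 3.77293 t, so propellant = m₀ − m_f = 7.59 − 3.77293 = 3.81707 t.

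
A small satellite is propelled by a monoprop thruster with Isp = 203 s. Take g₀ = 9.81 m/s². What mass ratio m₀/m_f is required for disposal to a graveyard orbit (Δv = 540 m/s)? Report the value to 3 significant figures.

v_e = Isp · g₀ = 203 × 9.81 = 1991.4 m/s.
By the Tsiolkovsky rocket equation, m₀/m_f = exp(Δv / v_e) = exp(540 / 1991.4) = exp(0.2712) = 1.3115.

mass ratio ≈ 1.31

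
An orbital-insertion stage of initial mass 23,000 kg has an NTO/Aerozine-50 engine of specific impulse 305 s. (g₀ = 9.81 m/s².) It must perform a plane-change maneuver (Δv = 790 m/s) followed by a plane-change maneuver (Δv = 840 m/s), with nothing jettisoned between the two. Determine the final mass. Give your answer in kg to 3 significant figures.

final mass ≈ 13300 kg

v_e = Isp · g₀ = 305 × 9.81 = 2992.1 m/s.
After the first burn: m = 23000 × exp(−790/2992.1) = 23000 × 0.76795 = 17,662.9 kg.
After the second burn: m = 17,662.9 × exp(−840/2992.1) = 17,662.9 × 0.75522 = 13,339.4 kg.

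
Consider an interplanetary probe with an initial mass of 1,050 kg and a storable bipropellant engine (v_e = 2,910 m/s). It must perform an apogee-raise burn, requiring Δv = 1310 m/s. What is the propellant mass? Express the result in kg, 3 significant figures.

propellant mass ≈ 381 kg

From the ideal rocket equation, m₀/m_f = exp(Δv / v_e) = exp(1310 / 2910.0) = exp(0.4502) = 1.5686.
m_f = 1,050 / 1.5686 = 669.387 kg, so propellant = m₀ − m_f = 1,050 − 669.387 = 380.613 kg.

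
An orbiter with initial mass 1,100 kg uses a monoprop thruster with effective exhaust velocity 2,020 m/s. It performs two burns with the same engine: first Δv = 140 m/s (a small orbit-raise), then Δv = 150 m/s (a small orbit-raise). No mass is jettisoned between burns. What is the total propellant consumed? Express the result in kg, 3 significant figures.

After the first burn: m = 1100 × exp(−140/2020.0) = 1100 × 0.93304 = 1,026.34 kg.
After the second burn: m = 1,026.34 × exp(−150/2020.0) = 1,026.34 × 0.92843 = 952.885 kg.
Total propellant = m₀ − m_final = 1100 − 952.885 = 147.115 kg.

total propellant consumed ≈ 147 kg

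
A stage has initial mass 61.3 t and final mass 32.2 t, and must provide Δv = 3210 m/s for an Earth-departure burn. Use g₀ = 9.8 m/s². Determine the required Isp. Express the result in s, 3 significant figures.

ln(m₀/m_f) = ln(61300/32200) = ln(1.904) = 0.6438.
Rocket equation: v_e = Δv / ln(m₀/m_f) = 3210 / 0.6438 = 4985.9 m/s.
Isp = v_e / g₀ = 4985.9 / 9.8 = 508.8 s.

Isp ≈ 509 s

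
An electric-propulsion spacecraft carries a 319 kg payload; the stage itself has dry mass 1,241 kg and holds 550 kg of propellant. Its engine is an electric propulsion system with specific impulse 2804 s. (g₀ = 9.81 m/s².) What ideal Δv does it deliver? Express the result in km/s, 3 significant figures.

v_e = Isp · g₀ = 2804 × 9.81 = 27507.2 m/s.
m₀ = payload + dry + propellant = 319 + 1,241 + 550 = 2,110 kg.
m_f = payload + dry = 319 + 1,241 = 1,560 kg.
Δv = v_e · ln(m₀/m_f) = 27507.2 × ln(1.353) = 27507.2 × 0.3020 ≈ 8307.2 m/s.

Δv ≈ 8.31 km/s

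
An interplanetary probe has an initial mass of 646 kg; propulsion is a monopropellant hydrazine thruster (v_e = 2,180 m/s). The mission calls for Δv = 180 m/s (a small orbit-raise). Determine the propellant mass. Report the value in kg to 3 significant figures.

By the Tsiolkovsky rocket equation, m₀/m_f = exp(Δv / v_e) = exp(180 / 2180.0) = exp(0.0826) = 1.0861.
m_f = 646 / 1.0861 = 594.789 kg, so propellant = m₀ − m_f = 646 − 594.789 = 51.211 kg.

propellant mass ≈ 51.2 kg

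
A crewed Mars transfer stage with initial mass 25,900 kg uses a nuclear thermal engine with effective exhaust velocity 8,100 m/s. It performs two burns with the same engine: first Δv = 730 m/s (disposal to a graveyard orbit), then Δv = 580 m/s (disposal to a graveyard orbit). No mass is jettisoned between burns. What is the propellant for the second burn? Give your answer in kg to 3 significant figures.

After the first burn: m = 25900 × exp(−730/8100.0) = 25900 × 0.91382 = 23,667.9 kg.
After the second burn: m = 23,667.9 × exp(−580/8100.0) = 23,667.9 × 0.93090 = 22,032.4 kg.
Second-burn propellant = 23,667.9 − 22,032.4 = 1,635.5 kg.

propellant for the second burn ≈ 1640 kg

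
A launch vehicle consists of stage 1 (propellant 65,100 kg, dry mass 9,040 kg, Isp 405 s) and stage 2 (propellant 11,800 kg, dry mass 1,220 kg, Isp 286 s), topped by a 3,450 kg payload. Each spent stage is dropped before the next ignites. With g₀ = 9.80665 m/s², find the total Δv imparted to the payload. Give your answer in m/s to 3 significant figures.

Δv ≈ 8570 m/s

Ignition mass of stage 1 = 65,100+9,040 + 11,800+1,220 + 3,450 = 90,610 kg.
Stage 1: m₀ = 90,610 kg, m_f = 90,610 − 65,100 = 25,510 kg; Δv = 405×9.80665×ln(3.552) = 3971.7×1.2675 ≈ 5034 m/s.
Stage 2: m₀ = 16,470 kg, m_f = 16,470 − 11,800 = 4,670 kg; Δv = 286×9.80665×ln(3.527) = 2804.7×1.2604 ≈ 3535 m/s.
Total Δv = 5034 + 3535 = 8569 m/s.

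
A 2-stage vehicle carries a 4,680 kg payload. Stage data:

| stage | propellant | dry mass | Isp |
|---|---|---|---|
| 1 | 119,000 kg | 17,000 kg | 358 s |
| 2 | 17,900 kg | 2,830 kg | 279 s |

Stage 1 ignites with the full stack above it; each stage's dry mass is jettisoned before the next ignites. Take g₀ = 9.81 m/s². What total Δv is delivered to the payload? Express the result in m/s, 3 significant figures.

Ignition mass of stage 1 = 119,000+17,000 + 17,900+2,830 + 4,680 = 161,410 kg.
Stage 1: m₀ = 161,410 kg, m_f = 161,410 − 119,000 = 42,410 kg; Δv = 358×9.81×ln(3.806) = 3512.0×1.3366 ≈ 4694 m/s.
Stage 2: m₀ = 25,410 kg, m_f = 25,410 − 17,900 = 7,510 kg; Δv = 279×9.81×ln(3.383) = 2737.0×1.2189 ≈ 3336 m/s.
Total Δv = 4694 + 3336 = 8030 m/s.

Δv ≈ 8030 m/s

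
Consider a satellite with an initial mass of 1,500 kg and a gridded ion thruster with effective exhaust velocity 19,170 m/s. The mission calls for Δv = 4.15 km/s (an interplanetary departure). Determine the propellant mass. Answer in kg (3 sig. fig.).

By the Tsiolkovsky rocket equation, m₀/m_f = exp(Δv / v_e) = exp(4150 / 19170.0) = exp(0.2165) = 1.2417.
m_f = 1,500 / 1.2417 = 1,208.02 kg, so propellant = m₀ − m_f = 1,500 − 1,208.02 = 291.98 kg.

propellant mass ≈ 292 kg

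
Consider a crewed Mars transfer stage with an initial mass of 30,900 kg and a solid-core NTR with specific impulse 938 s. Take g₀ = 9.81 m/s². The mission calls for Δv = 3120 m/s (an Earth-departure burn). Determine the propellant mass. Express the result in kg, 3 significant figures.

v_e = Isp · g₀ = 938 × 9.81 = 9201.8 m/s.
Rocket equation: m₀/m_f = exp(Δv / v_e) = exp(3120 / 9201.8) = exp(0.3391) = 1.4036.
m_f = 30,900 / 1.4036 = 22,014.8 kg, so propellant = m₀ − m_f = 30,900 − 22,014.8 = 8,885.2 kg.

propellant mass ≈ 8890 kg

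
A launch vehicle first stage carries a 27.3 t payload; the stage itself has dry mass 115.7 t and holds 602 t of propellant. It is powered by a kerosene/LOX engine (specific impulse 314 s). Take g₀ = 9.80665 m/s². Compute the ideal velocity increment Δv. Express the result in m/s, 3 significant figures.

v_e = Isp · g₀ = 314 × 9.80665 = 3079.3 m/s.
m₀ = payload + dry + propellant = 27.3 + 115.7 + 602 = 745 t.
m_f = payload + dry = 27.3 + 115.7 = 143 t.
Δv = v_e · ln(m₀/m_f) = 3079.3 × ln(5.21) = 3079.3 × 1.6505 ≈ 5082.5 m/s.

Δv ≈ 5080 m/s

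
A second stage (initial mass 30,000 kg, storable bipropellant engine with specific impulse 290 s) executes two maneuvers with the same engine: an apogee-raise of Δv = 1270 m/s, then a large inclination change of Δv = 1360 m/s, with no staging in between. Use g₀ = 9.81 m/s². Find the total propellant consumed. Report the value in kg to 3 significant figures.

total propellant consumed ≈ 18100 kg

v_e = Isp · g₀ = 290 × 9.81 = 2844.9 m/s.
After the first burn: m = 30000 × exp(−1270/2844.9) = 30000 × 0.63992 = 19,197.6 kg.
After the second burn: m = 19,197.6 × exp(−1360/2844.9) = 19,197.6 × 0.61999 = 11,902.3 kg.
Total propellant = m₀ − m_final = 30000 − 11,902.3 = 18,097.7 kg.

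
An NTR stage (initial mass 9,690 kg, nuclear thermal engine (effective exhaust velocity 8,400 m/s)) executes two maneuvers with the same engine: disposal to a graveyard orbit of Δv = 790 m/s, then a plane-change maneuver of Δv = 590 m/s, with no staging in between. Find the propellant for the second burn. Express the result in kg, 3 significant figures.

After the first burn: m = 9690 × exp(−790/8400.0) = 9690 × 0.91024 = 8,820.23 kg.
After the second burn: m = 8,820.23 × exp(−590/8400.0) = 8,820.23 × 0.93217 = 8,221.95 kg.
Second-burn propellant = 8,820.23 − 8,221.95 = 598.28 kg.

propellant for the second burn ≈ 598 kg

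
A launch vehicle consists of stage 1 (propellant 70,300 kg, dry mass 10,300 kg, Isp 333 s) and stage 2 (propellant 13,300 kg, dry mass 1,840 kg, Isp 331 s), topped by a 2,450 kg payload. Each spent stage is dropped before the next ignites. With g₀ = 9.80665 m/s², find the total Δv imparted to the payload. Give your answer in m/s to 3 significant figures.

Ignition mass of stage 1 = 70,300+10,300 + 13,300+1,840 + 2,450 = 98,190 kg.
Stage 1: m₀ = 98,190 kg, m_f = 98,190 − 70,300 = 27,890 kg; Δv = 333×9.80665×ln(3.521) = 3265.6×1.2586 ≈ 4110 m/s.
Stage 2: m₀ = 17,590 kg, m_f = 17,590 − 13,300 = 4,290 kg; Δv = 331×9.80665×ln(4.1) = 3246.0×1.4110 ≈ 4580 m/s.
Total Δv = 4110 + 4580 = 8690 m/s.

Δv ≈ 8690 m/s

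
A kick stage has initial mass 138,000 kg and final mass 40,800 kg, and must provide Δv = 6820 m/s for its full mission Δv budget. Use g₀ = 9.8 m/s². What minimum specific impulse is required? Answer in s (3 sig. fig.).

Isp ≈ 571 s

ln(m₀/m_f) = ln(138000/40800) = ln(3.382) = 1.2186.
Rocket equation: v_e = Δv / ln(m₀/m_f) = 6820 / 1.2186 = 5596.7 m/s.
Isp = v_e / g₀ = 5596.7 / 9.8 = 571.1 s.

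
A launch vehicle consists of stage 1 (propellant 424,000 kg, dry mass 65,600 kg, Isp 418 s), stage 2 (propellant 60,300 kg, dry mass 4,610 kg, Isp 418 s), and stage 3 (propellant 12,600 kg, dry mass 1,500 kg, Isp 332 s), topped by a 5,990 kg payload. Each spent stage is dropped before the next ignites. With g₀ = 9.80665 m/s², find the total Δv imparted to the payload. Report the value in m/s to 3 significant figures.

Δv ≈ 13800 m/s

Ignition mass of stage 1 = 424,000+65,600 + 60,300+4,610 + 12,600+1,500 + 5,990 = 574,600 kg.
Stage 1: m₀ = 574,600 kg, m_f = 574,600 − 424,000 = 150,600 kg; Δv = 418×9.80665×ln(3.815) = 4099.2×1.3390 ≈ 5489 m/s.
Stage 2: m₀ = 85,000 kg, m_f = 85,000 − 60,300 = 24,700 kg; Δv = 418×9.80665×ln(3.441) = 4099.2×1.2358 ≈ 5066 m/s.
Stage 3: m₀ = 20,090 kg, m_f = 20,090 − 12,600 = 7,490 kg; Δv = 332×9.80665×ln(2.682) = 3255.8×0.9867 ≈ 3212 m/s.
Total Δv = 5489 + 5066 + 3212 = 13767 m/s.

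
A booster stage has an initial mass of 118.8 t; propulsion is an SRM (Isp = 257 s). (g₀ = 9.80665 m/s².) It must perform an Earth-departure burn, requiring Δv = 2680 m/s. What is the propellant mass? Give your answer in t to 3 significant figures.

v_e = Isp · g₀ = 257 × 9.80665 = 2520.3 m/s.
m₀/m_f = exp(Δv / v_e) = exp(2680 / 2520.3) = exp(1.0634) = 2.8961.
m_f = 118.8 / 2.8961 = 41.0207 t, so propellant = m₀ − m_f = 118.8 − 41.0207 = 77.7793 t.

propellant mass ≈ 77.8 t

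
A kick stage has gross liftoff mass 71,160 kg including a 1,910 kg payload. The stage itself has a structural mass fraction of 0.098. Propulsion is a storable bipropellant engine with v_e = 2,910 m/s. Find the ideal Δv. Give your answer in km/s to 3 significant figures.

Δv ≈ 6.12 km/s

Stage wet mass = m₀ − payload = 71,160 − 1,910 = 69,250 kg.
Stage dry mass = ε × stage wet mass = 0.098 × 69,250 = 6,786.5 kg.
Burnout mass m_f = stage dry + payload = 6,786.5 + 1,910 = 8,696.5 kg.
Δv = v_e · ln(71,160/8,696.5) = 2910.0 × ln(8.183) = 2910.0 × 2.1020 ≈ 6117 m/s.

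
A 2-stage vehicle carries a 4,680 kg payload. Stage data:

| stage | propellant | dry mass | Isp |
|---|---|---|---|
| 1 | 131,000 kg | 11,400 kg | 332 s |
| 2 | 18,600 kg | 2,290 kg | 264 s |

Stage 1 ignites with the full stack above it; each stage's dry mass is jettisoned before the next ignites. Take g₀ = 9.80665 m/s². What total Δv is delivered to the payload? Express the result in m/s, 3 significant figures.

Ignition mass of stage 1 = 131,000+11,400 + 18,600+2,290 + 4,680 = 167,970 kg.
Stage 1: m₀ = 167,970 kg, m_f = 167,970 − 131,000 = 36,970 kg; Δv = 332×9.80665×ln(4.543) = 3255.8×1.5137 ≈ 4928 m/s.
Stage 2: m₀ = 25,570 kg, m_f = 25,570 − 18,600 = 6,970 kg; Δv = 264×9.80665×ln(3.669) = 2589.0×1.2998 ≈ 3365 m/s.
Total Δv = 4928 + 3365 = 8293 m/s.

Δv ≈ 8290 m/s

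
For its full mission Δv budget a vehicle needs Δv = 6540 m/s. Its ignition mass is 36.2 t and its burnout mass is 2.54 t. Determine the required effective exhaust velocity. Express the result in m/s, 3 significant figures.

ln(m₀/m_f) = ln(36200/2540) = ln(14.25) = 2.6569.
v_e = Δv / ln(m₀/m_f) = 6540 / 2.6569 = 2461.5 m/s.

v_e ≈ 2460 m/s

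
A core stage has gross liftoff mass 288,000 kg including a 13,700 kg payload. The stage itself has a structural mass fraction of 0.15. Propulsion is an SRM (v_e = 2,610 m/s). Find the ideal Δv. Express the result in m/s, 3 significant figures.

Stage wet mass = m₀ − payload = 288,000 − 13,700 = 274,300 kg.
Stage dry mass = ε × stage wet mass = 0.15 × 274,300 = 41,145 kg.
Burnout mass m_f = stage dry + payload = 41,145 + 13,700 = 54,845 kg.
Δv = v_e · ln(288,000/54,845) = 2610.0 × ln(5.251) = 2610.0 × 1.6584 ≈ 4329 m/s.

Δv ≈ 4330 m/s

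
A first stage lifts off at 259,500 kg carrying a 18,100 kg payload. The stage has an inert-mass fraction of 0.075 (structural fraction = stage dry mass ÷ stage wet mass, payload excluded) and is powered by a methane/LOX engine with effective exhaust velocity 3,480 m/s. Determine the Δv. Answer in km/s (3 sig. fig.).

Stage wet mass = m₀ − payload = 259,500 − 18,100 = 241,400 kg.
Stage dry mass = ε × stage wet mass = 0.075 × 241,400 = 18,105 kg.
Burnout mass m_f = stage dry + payload = 18,105 + 18,100 = 36,205 kg.
Δv = v_e · ln(259,500/36,205) = 3480.0 × ln(7.168) = 3480.0 × 1.9696 ≈ 6854 m/s.

Δv ≈ 6.85 km/s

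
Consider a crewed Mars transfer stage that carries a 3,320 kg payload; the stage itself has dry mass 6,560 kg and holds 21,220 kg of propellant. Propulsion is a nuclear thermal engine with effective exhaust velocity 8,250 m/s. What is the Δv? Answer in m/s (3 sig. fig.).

Δv ≈ 9460 m/s

m₀ = payload + dry + propellant = 3,320 + 6,560 + 21,220 = 31,100 kg.
m_f = payload + dry = 3,320 + 6,560 = 9,880 kg.
Δv = v_e · ln(m₀/m_f) = 8250.0 × ln(3.148) = 8250.0 × 1.1467 ≈ 9460.2 m/s.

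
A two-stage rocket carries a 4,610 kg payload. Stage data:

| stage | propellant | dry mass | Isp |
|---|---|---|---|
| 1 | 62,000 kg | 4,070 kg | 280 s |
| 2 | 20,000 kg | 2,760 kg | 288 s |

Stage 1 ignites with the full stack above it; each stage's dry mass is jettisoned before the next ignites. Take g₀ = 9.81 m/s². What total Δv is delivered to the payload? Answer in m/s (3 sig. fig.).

Δv ≈ 6700 m/s

Ignition mass of stage 1 = 62,000+4,070 + 20,000+2,760 + 4,610 = 93,440 kg.
Stage 1: m₀ = 93,440 kg, m_f = 93,440 − 62,000 = 31,440 kg; Δv = 280×9.81×ln(2.972) = 2746.8×1.0892 ≈ 2992 m/s.
Stage 2: m₀ = 27,370 kg, m_f = 27,370 − 20,000 = 7,370 kg; Δv = 288×9.81×ln(3.714) = 2825.3×1.3120 ≈ 3707 m/s.
Total Δv = 2992 + 3707 = 6699 m/s.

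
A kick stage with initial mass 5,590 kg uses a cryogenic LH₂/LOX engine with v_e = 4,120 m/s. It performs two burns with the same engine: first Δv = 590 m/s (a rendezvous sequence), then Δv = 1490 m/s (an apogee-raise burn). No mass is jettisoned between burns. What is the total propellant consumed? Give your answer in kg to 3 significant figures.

After the first burn: m = 5590 × exp(−590/4120.0) = 5590 × 0.86658 = 4,844.18 kg.
After the second burn: m = 4,844.18 × exp(−1490/4120.0) = 4,844.18 × 0.69653 = 3,374.12 kg.
Total propellant = m₀ − m_final = 5590 − 3,374.12 = 2,215.88 kg.

total propellant consumed ≈ 2220 kg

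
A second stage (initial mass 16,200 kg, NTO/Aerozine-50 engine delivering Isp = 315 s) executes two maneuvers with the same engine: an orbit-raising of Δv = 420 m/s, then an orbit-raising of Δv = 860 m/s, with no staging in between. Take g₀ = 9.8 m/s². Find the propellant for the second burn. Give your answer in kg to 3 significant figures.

v_e = Isp · g₀ = 315 × 9.8 = 3087.0 m/s.
After the first burn: m = 16200 × exp(−420/3087.0) = 16200 × 0.87280 = 14,139.4 kg.
After the second burn: m = 14,139.4 × exp(−860/3087.0) = 14,139.4 × 0.75685 = 10,701.4 kg.
Second-burn propellant = 14,139.4 − 10,701.4 = 3,438 kg.

propellant for the second burn ≈ 3440 kg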